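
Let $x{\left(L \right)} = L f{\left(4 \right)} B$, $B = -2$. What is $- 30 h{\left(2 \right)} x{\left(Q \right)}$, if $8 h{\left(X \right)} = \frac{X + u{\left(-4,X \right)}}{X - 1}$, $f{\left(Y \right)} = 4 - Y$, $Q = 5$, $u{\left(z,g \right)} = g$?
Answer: $0$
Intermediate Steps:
$h{\left(X \right)} = \frac{X}{4 \left(-1 + X\right)}$ ($h{\left(X \right)} = \frac{\left(X + X\right) \frac{1}{X - 1}}{8} = \frac{2 X \frac{1}{-1 + X}}{8} = \frac{X}{4 \left(-1 + X\right)}$)
$x{\left(L \right)} = 0$ ($x{\left(L \right)} = L \left(4 - 4\right) \left(-2\right) = L 0 \left(-2\right) = 0 \left(-2\right) = 0$)
$- 30 h{\left(2 \right)} x{\left(Q \right)} = - 30 \cdot \frac{1}{4} \cdot 2 \frac{1}{-1 + 2} \cdot 0 = - 30 \cdot \frac{1}{4} \cdot 2 \cdot 1^{-1} \cdot 0 = - 30 \cdot \frac{1}{4} \cdot 2 \cdot 1 \cdot 0 = \left(-30\right) \frac{1}{2} \cdot 0 = \left(-15\right) 0 = 0$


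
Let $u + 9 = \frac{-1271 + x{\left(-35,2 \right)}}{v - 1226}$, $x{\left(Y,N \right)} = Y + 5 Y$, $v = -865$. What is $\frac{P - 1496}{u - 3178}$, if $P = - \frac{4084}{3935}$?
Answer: $\frac{3079438701}{6554269790} \approx 0.46984$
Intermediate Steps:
$P = - \frac{4084}{3935}$ ($P = \left(-4084\right) \frac{1}{3935} = - \frac{4084}{3935} \approx -1.0379$)
$x{\left(Y,N \right)} = 6 Y$
$u = - \frac{17338}{2091}$ ($u = -9 + \frac{-1271 + 6 \left(-35\right)}{-865 - 1226} = -9 + \frac{-1271 - 210}{-2091} = -9 - - \frac{1481}{2091} = -9 + \frac{1481}{2091} = - \frac{17338}{2091} \approx -8.2917$)
$\frac{P - 1496}{u - 3178} = \frac{- \frac{4084}{3935} - 1496}{- \frac{17338}{2091} - 3178} = - \frac{5890844}{3935 \left(- \frac{6662536}{2091}\right)} = \left(- \frac{5890844}{3935}\right) \left(- \frac{2091}{6662536}\right) = \frac{3079438701}{6554269790}$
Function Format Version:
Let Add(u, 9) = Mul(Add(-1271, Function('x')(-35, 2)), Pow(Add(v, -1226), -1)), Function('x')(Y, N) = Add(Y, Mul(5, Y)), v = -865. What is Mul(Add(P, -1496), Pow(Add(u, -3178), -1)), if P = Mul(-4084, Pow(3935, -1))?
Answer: Rational(3079438701, 6554269790) ≈ 0.46984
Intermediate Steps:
P = Rational(-4084, 3935) (P = Mul(-4084, Rational(1, 3935)) = Rational(-4084, 3935) ≈ -1.0379)
Function('x')(Y, N) = Mul(6, Y)
u = Rational(-17338, 2091) (u = Add(-9, Mul(Add(-1271, Mul(6, -35)), Pow(Add(-865, -1226), -1))) = Add(-9, Mul(Add(-1271, -210), Pow(-2091, -1))) = Add(-9, Mul(-1481, Rational(-1, 2091))) = Add(-9, Rational(1481, 2091)) = Rational(-17338, 2091) ≈ -8.2917)
Mul(Add(P, -1496), Pow(Add(u, -3178), -1)) = Mul(Add(Rational(-4084, 3935), -1496), Pow(Add(Rational(-17338, 2091), -3178), -1)) = Mul(Rational(-5890844, 3935), Pow(Rational(-6662536, 2091), -1)) = Mul(Rational(-5890844, 3935), Rational(-2091, 6662536)) = Rational(3079438701, 6554269790)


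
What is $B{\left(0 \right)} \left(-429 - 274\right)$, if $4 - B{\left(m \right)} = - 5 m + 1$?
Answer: $-2109$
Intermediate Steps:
$B{\left(m \right)} = 3 + 5 m$ ($B{\left(m \right)} = 4 - \left(- 5 m + 1\right) = 4 - \left(1 - 5 m\right) = 4 + \left(-1 + 5 m\right) = 3 + 5 m$)
$B{\left(0 \right)} \left(-429 - 274\right) = \left(3 + 5 \cdot 0\right) \left(-429 - 274\right) = \left(3 + 0\right) \left(-703\right) = 3 \left(-703\right) = -2109$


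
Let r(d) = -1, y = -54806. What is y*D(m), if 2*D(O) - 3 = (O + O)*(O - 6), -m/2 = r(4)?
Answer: 356239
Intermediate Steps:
m = 2 (m = -2*(-1) = 2)
D(O) = 3/2 + O*(-6 + O) (D(O) = 3/2 + ((O + O)*(O - 6))/2 = 3/2 + ((2*O)*(-6 + O))/2 = 3/2 + (2*O*(-6 + O))/2 = 3/2 + O*(-6 + O))
y*D(m) = -54806*(3/2 + 2² - 6*2) = -54806*(3/2 + 4 - 12) = -54806*(-13/2) = 356239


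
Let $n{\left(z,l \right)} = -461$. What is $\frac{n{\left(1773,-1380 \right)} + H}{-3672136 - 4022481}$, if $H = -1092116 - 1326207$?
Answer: $\frac{2418784}{7694617} \approx 0.31435$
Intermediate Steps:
$H = -2418323$
$\frac{n{\left(1773,-1380 \right)} + H}{-3672136 - 4022481} = \frac{-461 - 2418323}{-3672136 - 4022481} = - \frac{2418784}{-7694617} = \left(-2418784\right) \left(- \frac{1}{7694617}\right) = \frac{2418784}{7694617}$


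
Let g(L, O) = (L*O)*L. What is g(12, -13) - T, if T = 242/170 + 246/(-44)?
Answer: -3492847/1870 ≈ -1867.8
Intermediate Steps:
g(L, O) = O*L²
T = -7793/1870 (T = 242*(1/170) + 246*(-1/44) = 121/85 - 123/22 = -7793/1870 ≈ -4.1674)
g(12, -13) - T = -13*12² - 1*(-7793/1870) = -13*144 + 7793/1870 = -1872 + 7793/1870 = -3492847/1870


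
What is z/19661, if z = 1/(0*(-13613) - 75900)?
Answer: -1/1492269900 ≈ -6.7012e-10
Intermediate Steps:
z = -1/75900 (z = 1/(0 - 75900) = 1/(-75900) = -1/75900 ≈ -1.3175e-5)
z/19661 = -1/75900/19661 = -1/75900*1/19661 = -1/1492269900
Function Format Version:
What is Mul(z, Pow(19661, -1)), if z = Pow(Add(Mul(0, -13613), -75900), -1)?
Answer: Rational(-1, 1492269900) ≈ -6.7012e-10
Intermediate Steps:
z = Rational(-1, 75900) (z = Pow(Add(0, -75900), -1) = Pow(-75900, -1) = Rational(-1, 75900) ≈ -1.3175e-5)
Mul(z, Pow(19661, -1)) = Mul(Rational(-1, 75900), Pow(19661, -1)) = Mul(Rational(-1, 75900), Rational(1, 19661)) = Rational(-1, 1492269900)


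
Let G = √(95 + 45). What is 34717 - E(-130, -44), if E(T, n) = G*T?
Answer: 34717 + 260*√35 ≈ 36255.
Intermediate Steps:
G = 2*√35 (G = √140 = 2*√35 ≈ 11.832)
E(T, n) = 2*T*√35 (E(T, n) = (2*√35)*T = 2*T*√35)
34717 - E(-130, -44) = 34717 - 2*(-130)*√35 = 34717 - (-260)*√35 = 34717 + 260*√35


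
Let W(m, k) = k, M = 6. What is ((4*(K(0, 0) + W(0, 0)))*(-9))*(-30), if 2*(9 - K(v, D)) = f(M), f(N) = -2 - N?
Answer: 14040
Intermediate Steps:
K(v, D) = 13 (K(v, D) = 9 - (-2 - 1*6)/2 = 9 - (-2 - 6)/2 = 9 - ½*(-8) = 9 + 4 = 13)
((4*(K(0, 0) + W(0, 0)))*(-9))*(-30) = ((4*(13 + 0))*(-9))*(-30) = ((4*13)*(-9))*(-30) = (52*(-9))*(-30) = -468*(-30) = 14040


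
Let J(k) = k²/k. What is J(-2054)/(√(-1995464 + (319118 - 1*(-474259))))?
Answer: 2054*I*√1202087/1202087 ≈ 1.8734*I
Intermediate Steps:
J(k) = k
J(-2054)/(√(-1995464 + (319118 - 1*(-474259)))) = -2054/√(-1995464 + (319118 - 1*(-474259))) = -2054/√(-1995464 + (319118 + 474259)) = -2054/√(-1995464 + 793377) = -2054*(-I*√1202087/1202087) = -(-2054)*I*√1202087/1202087 = 2054*I*√1202087/1202087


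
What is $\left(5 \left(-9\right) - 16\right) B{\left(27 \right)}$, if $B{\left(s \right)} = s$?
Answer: $-1647$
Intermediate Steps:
$\left(5 \left(-9\right) - 16\right) B{\left(27 \right)} = \left(5 \left(-9\right) - 16\right) 27 = \left(-45 - 16\right) 27 = \left(-61\right) 27 = -1647$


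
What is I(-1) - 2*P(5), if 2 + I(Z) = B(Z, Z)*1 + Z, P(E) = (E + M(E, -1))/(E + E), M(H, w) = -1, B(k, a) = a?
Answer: -24/5 ≈ -4.8000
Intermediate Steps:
P(E) = (-1 + E)/(2*E) (P(E) = (E - 1)/(E + E) = (-1 + E)/((2*E)) = (-1 + E)*(1/(2*E)) = (-1 + E)/(2*E))
I(Z) = -2 + 2*Z (I(Z) = -2 + (Z*1 + Z) = -2 + (Z + Z) = -2 + 2*Z)
I(-1) - 2*P(5) = (-2 + 2*(-1)) - (-1 + 5)/5 = (-2 - 2) - 4/5 = -4 - 2*⅖ = -4 - ⅘ = -24/5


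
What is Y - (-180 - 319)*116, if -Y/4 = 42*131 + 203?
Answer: 35064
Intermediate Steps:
Y = -22820 (Y = -4*(42*131 + 203) = -4*(5502 + 203) = -4*5705 = -22820)
Y - (-180 - 319)*116 = -22820 - (-180 - 319)*116 = -22820 - (-499)*116 = -22820 - 1*(-57884) = -22820 + 57884 = 35064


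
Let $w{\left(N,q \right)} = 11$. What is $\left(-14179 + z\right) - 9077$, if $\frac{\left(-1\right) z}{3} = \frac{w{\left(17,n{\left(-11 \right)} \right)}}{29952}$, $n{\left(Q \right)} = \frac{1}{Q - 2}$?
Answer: $- \frac{232187915}{9984} \approx -23256.0$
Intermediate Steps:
$n{\left(Q \right)} = \frac{1}{-2 + Q}$
$z = - \frac{11}{9984}$ ($z = - 3 \cdot \frac{11}{29952} = - 3 \cdot 11 \cdot \frac{1}{29952} = \left(-3\right) \frac{11}{29952} = - \frac{11}{9984} \approx -0.0011018$)
$\left(-14179 + z\right) - 9077 = \left(-14179 - \frac{11}{9984}\right) - 9077 = - \frac{141563147}{9984} - 9077 = - \frac{232187915}{9984}$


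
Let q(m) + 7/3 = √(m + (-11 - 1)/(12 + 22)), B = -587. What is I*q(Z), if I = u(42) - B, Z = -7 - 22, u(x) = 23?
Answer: -4270/3 + 610*I*√8483/17 ≈ -1423.3 + 3304.9*I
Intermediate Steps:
Z = -29
I = 610 (I = 23 - 1*(-587) = 23 + 587 = 610)
q(m) = -7/3 + √(-6/17 + m) (q(m) = -7/3 + √(m + (-11 - 1)/(12 + 22)) = -7/3 + √(m - 12/34) = -7/3 + √(m - 12*1/34) = -7/3 + √(m - 6/17) = -7/3 + √(-6/17 + m))
I*q(Z) = 610*(-7/3 + √(-102 + 289*(-29))/17) = 610*(-7/3 + √(-102 - 8381)/17) = 610*(-7/3 + √(-8483)/17) = 610*(-7/3 + (I*√8483)/17) = 610*(-7/3 + I*√8483/17) = -4270/3 + 610*I*√8483/17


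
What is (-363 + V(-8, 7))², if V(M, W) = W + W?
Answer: 121801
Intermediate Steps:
V(M, W) = 2*W
(-363 + V(-8, 7))² = (-363 + 2*7)² = (-363 + 14)² = (-349)² = 121801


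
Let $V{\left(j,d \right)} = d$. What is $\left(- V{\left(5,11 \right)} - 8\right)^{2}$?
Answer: $361$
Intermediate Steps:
$\left(- V{\left(5,11 \right)} - 8\right)^{2} = \left(\left(-1\right) 11 - 8\right)^{2} = \left(-11 - 8\right)^{2} = \left(-19\right)^{2} = 361$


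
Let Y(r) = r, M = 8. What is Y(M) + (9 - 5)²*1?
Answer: 24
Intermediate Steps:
Y(M) + (9 - 5)²*1 = 8 + (9 - 5)²*1 = 8 + 4²*1 = 8 + 16*1 = 8 + 16 = 24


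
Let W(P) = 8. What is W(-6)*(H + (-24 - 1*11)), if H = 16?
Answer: -152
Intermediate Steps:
W(-6)*(H + (-24 - 1*11)) = 8*(16 + (-24 - 1*11)) = 8*(16 + (-24 - 11)) = 8*(16 - 35) = 8*(-19) = -152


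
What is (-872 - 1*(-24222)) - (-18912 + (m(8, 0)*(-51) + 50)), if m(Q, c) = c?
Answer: 42212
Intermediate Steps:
(-872 - 1*(-24222)) - (-18912 + (m(8, 0)*(-51) + 50)) = (-872 - 1*(-24222)) - (-18912 + (0*(-51) + 50)) = (-872 + 24222) - (-18912 + (0 + 50)) = 23350 - (-18912 + 50) = 23350 - 1*(-18862) = 23350 + 18862 = 42212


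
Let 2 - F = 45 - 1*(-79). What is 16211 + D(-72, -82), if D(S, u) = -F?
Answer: 16333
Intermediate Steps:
F = -122 (F = 2 - (45 - 1*(-79)) = 2 - (45 + 79) = 2 - 1*124 = 2 - 124 = -122)
D(S, u) = 122 (D(S, u) = -1*(-122) = 122)
16211 + D(-72, -82) = 16211 + 122 = 16333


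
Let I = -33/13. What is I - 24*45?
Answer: -14073/13 ≈ -1082.5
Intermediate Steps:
I = -33/13 (I = -33*1/13 = -33/13 ≈ -2.5385)
I - 24*45 = -33/13 - 24*45 = -33/13 - 1080 = -14073/13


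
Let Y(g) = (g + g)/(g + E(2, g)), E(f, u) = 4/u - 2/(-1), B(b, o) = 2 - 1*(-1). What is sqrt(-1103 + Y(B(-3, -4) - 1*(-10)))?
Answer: 3*I*sqrt(4845849)/199 ≈ 33.186*I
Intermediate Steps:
B(b, o) = 3 (B(b, o) = 2 + 1 = 3)
E(f, u) = 2 + 4/u (E(f, u) = 4/u - 2*(-1) = 4/u + 2 = 2 + 4/u)
Y(g) = 2*g/(2 + g + 4/g) (Y(g) = (g + g)/(g + (2 + 4/g)) = (2*g)/(2 + g + 4/g) = 2*g/(2 + g + 4/g))
sqrt(-1103 + Y(B(-3, -4) - 1*(-10))) = sqrt(-1103 + 2*(3 - 1*(-10))**2/(4 + (3 - 1*(-10))**2 + 2*(3 - 1*(-10)))) = sqrt(-1103 + 2*(3 + 10)**2/(4 + (3 + 10)**2 + 2*(3 + 10))) = sqrt(-1103 + 2*13**2/(4 + 13**2 + 2*13)) = sqrt(-1103 + 2*169/(4 + 169 + 26)) = sqrt(-1103 + 2*169/199) = sqrt(-1103 + 2*169*(1/199)) = sqrt(-1103 + 338/199) = sqrt(-219159/199) = 3*I*sqrt(4845849)/199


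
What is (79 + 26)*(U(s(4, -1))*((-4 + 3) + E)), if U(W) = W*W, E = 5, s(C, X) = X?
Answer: 420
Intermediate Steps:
U(W) = W²
(79 + 26)*(U(s(4, -1))*((-4 + 3) + E)) = (79 + 26)*((-1)²*((-4 + 3) + 5)) = 105*(1*(-1 + 5)) = 105*(1*4) = 105*4 = 420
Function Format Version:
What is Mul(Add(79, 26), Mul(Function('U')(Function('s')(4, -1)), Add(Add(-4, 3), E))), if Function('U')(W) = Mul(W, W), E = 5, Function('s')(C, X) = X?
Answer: 420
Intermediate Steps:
Function('U')(W) = Pow(W, 2)
Mul(Add(79, 26), Mul(Function('U')(Function('s')(4, -1)), Add(Add(-4, 3), E))) = Mul(Add(79, 26), Mul(Pow(-1, 2), Add(Add(-4, 3), 5))) = Mul(105, Mul(1, Add(-1, 5))) = Mul(105, Mul(1, 4)) = Mul(105, 4) = 420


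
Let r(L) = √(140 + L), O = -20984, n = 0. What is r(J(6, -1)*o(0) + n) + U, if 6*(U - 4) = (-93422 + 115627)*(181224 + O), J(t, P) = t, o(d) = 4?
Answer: 1779064612/3 + 2*√41 ≈ 5.9302e+8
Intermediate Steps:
U = 1779064612/3 (U = 4 + ((-93422 + 115627)*(181224 - 20984))/6 = 4 + (22205*160240)/6 = 4 + (⅙)*3558129200 = 4 + 1779064600/3 = 1779064612/3 ≈ 5.9302e+8)
r(J(6, -1)*o(0) + n) + U = √(140 + (6*4 + 0)) + 1779064612/3 = √(140 + (24 + 0)) + 1779064612/3 = √(140 + 24) + 1779064612/3 = √164 + 1779064612/3 = 2*√41 + 1779064612/3 = 1779064612/3 + 2*√41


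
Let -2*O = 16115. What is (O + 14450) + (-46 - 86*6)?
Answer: 11661/2 ≈ 5830.5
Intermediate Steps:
O = -16115/2 (O = -½*16115 = -16115/2 ≈ -8057.5)
(O + 14450) + (-46 - 86*6) = (-16115/2 + 14450) + (-46 - 86*6) = 12785/2 + (-46 - 516) = 12785/2 - 562 = 11661/2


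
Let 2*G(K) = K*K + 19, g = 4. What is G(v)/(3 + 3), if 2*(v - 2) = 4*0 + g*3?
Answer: 83/12 ≈ 6.9167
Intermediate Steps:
v = 8 (v = 2 + (4*0 + 4*3)/2 = 2 + (0 + 12)/2 = 2 + (½)*12 = 2 + 6 = 8)
G(K) = 19/2 + K²/2 (G(K) = (K*K + 19)/2 = (K² + 19)/2 = (19 + K²)/2 = 19/2 + K²/2)
G(v)/(3 + 3) = (19/2 + (½)*8²)/(3 + 3) = (19/2 + (½)*64)/6 = (19/2 + 32)/6 = (⅙)*(83/2) = 83/12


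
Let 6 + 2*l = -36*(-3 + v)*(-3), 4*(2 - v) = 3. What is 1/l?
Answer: -2/195 ≈ -0.010256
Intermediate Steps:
v = 5/4 (v = 2 - ¼*3 = 2 - ¾ = 5/4 ≈ 1.2500)
l = -195/2 (l = -3 + (-36*(-3 + 5/4)*(-3))/2 = -3 + (-36*(-7)/4*(-3))/2 = -3 + (-6*(-21/2)*(-3))/2 = -3 + (63*(-3))/2 = -3 + (½)*(-189) = -3 - 189/2 = -195/2 ≈ -97.500)
1/l = 1/(-195/2) = -2/195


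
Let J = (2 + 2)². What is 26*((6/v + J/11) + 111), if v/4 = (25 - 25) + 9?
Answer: 96629/33 ≈ 2928.2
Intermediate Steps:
J = 16 (J = 4² = 16)
v = 36 (v = 4*((25 - 25) + 9) = 4*(0 + 9) = 4*9 = 36)
26*((6/v + J/11) + 111) = 26*((6/36 + 16/11) + 111) = 26*((6*(1/36) + 16*(1/11)) + 111) = 26*((⅙ + 16/11) + 111) = 26*(107/66 + 111) = 26*(7433/66) = 96629/33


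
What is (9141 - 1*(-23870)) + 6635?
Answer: 39646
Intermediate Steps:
(9141 - 1*(-23870)) + 6635 = (9141 + 23870) + 6635 = 33011 + 6635 = 39646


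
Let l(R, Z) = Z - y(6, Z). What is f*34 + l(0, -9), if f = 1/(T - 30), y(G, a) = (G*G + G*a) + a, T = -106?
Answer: 71/4 ≈ 17.750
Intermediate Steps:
y(G, a) = a + G² + G*a (y(G, a) = (G² + G*a) + a = a + G² + G*a)
l(R, Z) = -36 - 6*Z (l(R, Z) = Z - (Z + 6² + 6*Z) = Z - (Z + 36 + 6*Z) = Z - (36 + 7*Z) = Z + (-36 - 7*Z) = -36 - 6*Z)
f = -1/136 (f = 1/(-106 - 30) = 1/(-136) = -1/136 ≈ -0.0073529)
f*34 + l(0, -9) = -1/136*34 + (-36 - 6*(-9)) = -¼ + (-36 + 54) = -¼ + 18 = 71/4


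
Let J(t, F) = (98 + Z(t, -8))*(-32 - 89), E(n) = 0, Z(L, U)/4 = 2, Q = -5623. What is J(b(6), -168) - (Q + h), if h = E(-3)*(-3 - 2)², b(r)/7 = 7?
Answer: -7203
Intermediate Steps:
Z(L, U) = 8 (Z(L, U) = 4*2 = 8)
b(r) = 49 (b(r) = 7*7 = 49)
J(t, F) = -12826 (J(t, F) = (98 + 8)*(-32 - 89) = 106*(-121) = -12826)
h = 0 (h = 0*(-3 - 2)² = 0*(-5)² = 0*25 = 0)
J(b(6), -168) - (Q + h) = -12826 - (-5623 + 0) = -12826 - 1*(-5623) = -12826 + 5623 = -7203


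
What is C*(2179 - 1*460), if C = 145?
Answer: 249255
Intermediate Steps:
C*(2179 - 1*460) = 145*(2179 - 1*460) = 145*(2179 - 460) = 145*1719 = 249255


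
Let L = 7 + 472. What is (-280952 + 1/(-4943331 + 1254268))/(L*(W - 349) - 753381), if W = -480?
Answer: 33433858967/136908506056 ≈ 0.24421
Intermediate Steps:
L = 479
(-280952 + 1/(-4943331 + 1254268))/(L*(W - 349) - 753381) = (-280952 + 1/(-4943331 + 1254268))/(479*(-480 - 349) - 753381) = (-280952 + 1/(-3689063))/(479*(-829) - 753381) = (-280952 - 1/3689063)/(-397091 - 753381) = -1036449627977/3689063/(-1150472) = -1036449627977/3689063*(-1/1150472) = 33433858967/136908506056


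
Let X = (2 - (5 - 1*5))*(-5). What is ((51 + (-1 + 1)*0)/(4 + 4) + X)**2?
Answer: 841/64 ≈ 13.141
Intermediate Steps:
X = -10 (X = (2 - (5 - 5))*(-5) = (2 - 1*0)*(-5) = (2 + 0)*(-5) = 2*(-5) = -10)
((51 + (-1 + 1)*0)/(4 + 4) + X)**2 = ((51 + (-1 + 1)*0)/(4 + 4) - 10)**2 = ((51 + 0*0)/8 - 10)**2 = ((51 + 0)*(1/8) - 10)**2 = (51*(1/8) - 10)**2 = (51/8 - 10)**2 = (-29/8)**2 = 841/64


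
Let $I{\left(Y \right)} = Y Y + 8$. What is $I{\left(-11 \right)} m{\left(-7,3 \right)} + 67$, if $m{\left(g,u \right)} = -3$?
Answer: $-320$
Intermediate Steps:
$I{\left(Y \right)} = 8 + Y^{2}$ ($I{\left(Y \right)} = Y^{2} + 8 = 8 + Y^{2}$)
$I{\left(-11 \right)} m{\left(-7,3 \right)} + 67 = \left(8 + \left(-11\right)^{2}\right) \left(-3\right) + 67 = \left(8 + 121\right) \left(-3\right) + 67 = 129 \left(-3\right) + 67 = -387 + 67 = -320$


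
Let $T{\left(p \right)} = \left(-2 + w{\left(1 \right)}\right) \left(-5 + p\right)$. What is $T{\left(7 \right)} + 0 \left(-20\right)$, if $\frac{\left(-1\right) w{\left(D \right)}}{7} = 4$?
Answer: $-60$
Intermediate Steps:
$w{\left(D \right)} = -28$ ($w{\left(D \right)} = \left(-7\right) 4 = -28$)
$T{\left(p \right)} = 150 - 30 p$ ($T{\left(p \right)} = \left(-2 - 28\right) \left(-5 + p\right) = - 30 \left(-5 + p\right) = 150 - 30 p$)
$T{\left(7 \right)} + 0 \left(-20\right) = \left(150 - 210\right) + 0 \left(-20\right) = \left(150 - 210\right) + 0 = -60 + 0 = -60$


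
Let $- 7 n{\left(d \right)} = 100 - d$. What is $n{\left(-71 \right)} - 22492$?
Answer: $- \frac{157615}{7} \approx -22516.0$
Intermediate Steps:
$n{\left(d \right)} = - \frac{100}{7} + \frac{d}{7}$ ($n{\left(d \right)} = - \frac{100 - d}{7} = - \frac{100}{7} + \frac{d}{7}$)
$n{\left(-71 \right)} - 22492 = \left(- \frac{100}{7} + \frac{1}{7} \left(-71\right)\right) - 22492 = \left(- \frac{100}{7} - \frac{71}{7}\right) - 22492 = - \frac{171}{7} - 22492 = - \frac{157615}{7}$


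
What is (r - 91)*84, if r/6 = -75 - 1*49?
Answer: -70140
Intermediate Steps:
r = -744 (r = 6*(-75 - 1*49) = 6*(-75 - 49) = 6*(-124) = -744)
(r - 91)*84 = (-744 - 91)*84 = -835*84 = -70140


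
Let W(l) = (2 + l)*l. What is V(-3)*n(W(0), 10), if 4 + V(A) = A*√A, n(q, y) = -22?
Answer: 88 + 66*I*√3 ≈ 88.0 + 114.32*I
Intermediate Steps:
W(l) = l*(2 + l)
V(A) = -4 + A^(3/2) (V(A) = -4 + A*√A = -4 + A^(3/2))
V(-3)*n(W(0), 10) = (-4 + (-3)^(3/2))*(-22) = (-4 - 3*I*√3)*(-22) = 88 + 66*I*√3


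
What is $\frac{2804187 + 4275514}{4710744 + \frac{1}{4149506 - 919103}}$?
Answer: $\frac{22870287349503}{15217601549833} \approx 1.5029$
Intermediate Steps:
$\frac{2804187 + 4275514}{4710744 + \frac{1}{4149506 - 919103}} = \frac{7079701}{4710744 + \frac{1}{3230403}} = \frac{7079701}{\frac{15217601549833}{3230403}} = 7079701 \cdot \frac{3230403}{15217601549833} = \frac{22870287349503}{15217601549833}$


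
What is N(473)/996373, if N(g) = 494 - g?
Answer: 3/142339 ≈ 2.1076e-5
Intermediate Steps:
N(473)/996373 = (494 - 1*473)/996373 = (494 - 473)*(1/996373) = 21*(1/996373) = 3/142339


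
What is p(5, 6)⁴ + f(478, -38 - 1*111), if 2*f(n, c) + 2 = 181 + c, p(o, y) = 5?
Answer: 640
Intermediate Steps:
f(n, c) = 179/2 + c/2 (f(n, c) = -1 + (181 + c)/2 = -1 + (181/2 + c/2) = 179/2 + c/2)
p(5, 6)⁴ + f(478, -38 - 1*111) = 5⁴ + (179/2 + (-38 - 1*111)/2) = 625 + (179/2 + (-38 - 111)/2) = 625 + (179/2 + (½)*(-149)) = 625 + (179/2 - 149/2) = 625 + 15 = 640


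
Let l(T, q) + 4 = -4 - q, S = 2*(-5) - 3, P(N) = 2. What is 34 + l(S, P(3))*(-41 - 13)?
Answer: 574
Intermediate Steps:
S = -13 (S = -10 - 3 = -13)
l(T, q) = -8 - q (l(T, q) = -4 + (-4 - q) = -8 - q)
34 + l(S, P(3))*(-41 - 13) = 34 + (-8 - 1*2)*(-41 - 13) = 34 + (-8 - 2)*(-54) = 34 - 10*(-54) = 34 + 540 = 574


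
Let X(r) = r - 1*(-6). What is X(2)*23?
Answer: 184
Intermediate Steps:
X(r) = 6 + r (X(r) = r + 6 = 6 + r)
X(2)*23 = (6 + 2)*23 = 8*23 = 184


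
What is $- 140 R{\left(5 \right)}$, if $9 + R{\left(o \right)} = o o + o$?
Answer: $-2940$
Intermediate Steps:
$R{\left(o \right)} = -9 + o + o^{2}$ ($R{\left(o \right)} = -9 + \left(o o + o\right) = -9 + \left(o^{2} + o\right) = -9 + \left(o + o^{2}\right) = -9 + o + o^{2}$)
$- 140 R{\left(5 \right)} = - 140 \left(-9 + 5 + 5^{2}\right) = - 140 \left(-9 + 5 + 25\right) = \left(-140\right) 21 = -2940$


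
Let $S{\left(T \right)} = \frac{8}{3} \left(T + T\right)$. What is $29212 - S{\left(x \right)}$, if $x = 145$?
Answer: $\frac{85316}{3} \approx 28439.0$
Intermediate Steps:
$S{\left(T \right)} = \frac{16 T}{3}$ ($S{\left(T \right)} = 8 \cdot \frac{1}{3} \cdot 2 T = \frac{8 \cdot 2 T}{3} = \frac{16 T}{3}$)
$29212 - S{\left(x \right)} = 29212 - \frac{16}{3} \cdot 145 = 29212 - \frac{2320}{3} = \frac{85316}{3}$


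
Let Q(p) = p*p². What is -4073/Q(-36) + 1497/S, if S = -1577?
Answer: -63420911/73576512 ≈ -0.86197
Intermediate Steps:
Q(p) = p³
-4073/Q(-36) + 1497/S = -4073/((-36)³) + 1497/(-1577) = -4073/(-46656) + 1497*(-1/1577) = -4073*(-1/46656) - 1497/1577 = 4073/46656 - 1497/1577 = -63420911/73576512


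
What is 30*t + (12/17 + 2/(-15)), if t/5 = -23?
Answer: -879604/255 ≈ -3449.4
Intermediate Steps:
t = -115 (t = 5*(-23) = -115)
30*t + (12/17 + 2/(-15)) = 30*(-115) + (12/17 + 2/(-15)) = -3450 + (12*(1/17) + 2*(-1/15)) = -3450 + (12/17 - 2/15) = -3450 + 146/255 = -879604/255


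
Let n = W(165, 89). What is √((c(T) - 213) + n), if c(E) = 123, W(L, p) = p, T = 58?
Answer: I ≈ 1.0*I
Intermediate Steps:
n = 89
√((c(T) - 213) + n) = √((123 - 213) + 89) = √(-90 + 89) = √(-1) = I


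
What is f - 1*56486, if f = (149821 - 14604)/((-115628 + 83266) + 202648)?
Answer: -9618639779/170286 ≈ -56485.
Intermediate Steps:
f = 135217/170286 (f = 135217/(-32362 + 202648) = 135217/170286 ≈ 0.79406)
f - 1*56486 = 135217/170286 - 1*56486 = 135217/170286 - 56486 = -9618639779/170286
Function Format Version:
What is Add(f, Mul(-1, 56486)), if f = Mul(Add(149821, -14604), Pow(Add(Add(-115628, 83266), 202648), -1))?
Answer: Rational(-9618639779, 170286) ≈ -56485.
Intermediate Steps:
f = Rational(135217, 170286) (f = Mul(135217, Pow(Add(-32362, 202648), -1)) = Mul(135217, Pow(170286, -1)) = Mul(135217, Rational(1, 170286)) = Rational(135217, 170286) ≈ 0.79406)
Add(f, Mul(-1, 56486)) = Add(Rational(135217, 170286), Mul(-1, 56486)) = Add(Rational(135217, 170286), -56486) = Rational(-9618639779, 170286)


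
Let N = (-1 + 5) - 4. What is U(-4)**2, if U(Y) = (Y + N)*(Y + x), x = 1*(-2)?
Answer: 576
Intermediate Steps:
x = -2
N = 0 (N = 4 - 4 = 0)
U(Y) = Y*(-2 + Y) (U(Y) = (Y + 0)*(Y - 2) = Y*(-2 + Y))
U(-4)**2 = (-4*(-2 - 4))**2 = (-4*(-6))**2 = 24**2 = 576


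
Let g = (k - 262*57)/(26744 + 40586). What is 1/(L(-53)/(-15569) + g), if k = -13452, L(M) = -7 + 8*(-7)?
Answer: -524130385/218849922 ≈ -2.3949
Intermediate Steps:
L(M) = -63 (L(M) = -7 - 56 = -63)
g = -14193/33665 (g = (-13452 - 262*57)/(26744 + 40586) = (-13452 - 14934)/67330 = -28386*1/67330 = -14193/33665 ≈ -0.42160)
1/(L(-53)/(-15569) + g) = 1/(-63/(-15569) - 14193/33665) = 1/(-63*(-1/15569) - 14193/33665) = 1/(63/15569 - 14193/33665) = 1/(-218849922/524130385) = -524130385/218849922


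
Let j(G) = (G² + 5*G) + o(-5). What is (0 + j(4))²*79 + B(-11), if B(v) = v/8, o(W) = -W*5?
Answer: 2351661/8 ≈ 2.9396e+5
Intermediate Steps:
o(W) = -5*W
B(v) = v/8 (B(v) = v*(⅛) = v/8)
j(G) = 25 + G² + 5*G (j(G) = (G² + 5*G) - 5*(-5) = (G² + 5*G) + 25 = 25 + G² + 5*G)
(0 + j(4))²*79 + B(-11) = (0 + (25 + 4² + 5*4))²*79 + (⅛)*(-11) = (0 + (25 + 16 + 20))²*79 - 11/8 = (0 + 61)²*79 - 11/8 = 61²*79 - 11/8 = 3721*79 - 11/8 = 293959 - 11/8 = 2351661/8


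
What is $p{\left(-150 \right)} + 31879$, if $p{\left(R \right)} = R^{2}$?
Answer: $54379$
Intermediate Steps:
$p{\left(-150 \right)} + 31879 = \left(-150\right)^{2} + 31879 = 22500 + 31879 = 54379$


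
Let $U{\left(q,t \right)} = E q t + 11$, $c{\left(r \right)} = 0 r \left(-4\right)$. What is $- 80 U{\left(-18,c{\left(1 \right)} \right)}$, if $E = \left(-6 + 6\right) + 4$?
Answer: $-880$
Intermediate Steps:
$E = 4$ ($E = 0 + 4 = 4$)
$c{\left(r \right)} = 0$ ($c{\left(r \right)} = 0 \left(-4\right) = 0$)
$U{\left(q,t \right)} = 11 + 4 q t$ ($U{\left(q,t \right)} = 4 q t + 11 = 11 + 4 q t$)
$- 80 U{\left(-18,c{\left(1 \right)} \right)} = - 80 \left(11 + 4 \left(-18\right) 0\right) = - 80 \left(11 + 0\right) = \left(-80\right) 11 = -880$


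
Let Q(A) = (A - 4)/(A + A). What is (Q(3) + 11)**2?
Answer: 4225/36 ≈ 117.36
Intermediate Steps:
Q(A) = (-4 + A)/(2*A) (Q(A) = (-4 + A)/((2*A)) = (-4 + A)*(1/(2*A)) = (-4 + A)/(2*A))
(Q(3) + 11)**2 = ((1/2)*(-4 + 3)/3 + 11)**2 = ((1/2)*(1/3)*(-1) + 11)**2 = (-1/6 + 11)**2 = (65/6)**2 = 4225/36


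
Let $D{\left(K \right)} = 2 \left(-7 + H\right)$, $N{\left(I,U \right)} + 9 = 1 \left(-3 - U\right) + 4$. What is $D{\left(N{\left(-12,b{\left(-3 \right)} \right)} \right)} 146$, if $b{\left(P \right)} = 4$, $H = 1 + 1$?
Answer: $-1460$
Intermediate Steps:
$H = 2$
$N{\left(I,U \right)} = -8 - U$ ($N{\left(I,U \right)} = -9 + \left(1 \left(-3 - U\right) + 4\right) = -9 + \left(\left(-3 - U\right) + 4\right) = -9 - \left(-1 + U\right) = -8 - U$)
$D{\left(K \right)} = -10$ ($D{\left(K \right)} = 2 \left(-7 + 2\right) = 2 \left(-5\right) = -10$)
$D{\left(N{\left(-12,b{\left(-3 \right)} \right)} \right)} 146 = \left(-10\right) 146 = -1460$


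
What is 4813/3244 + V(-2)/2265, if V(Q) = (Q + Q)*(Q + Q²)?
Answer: 10875493/7347660 ≈ 1.4801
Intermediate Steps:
V(Q) = 2*Q*(Q + Q²) (V(Q) = (2*Q)*(Q + Q²) = 2*Q*(Q + Q²))
4813/3244 + V(-2)/2265 = 4813/3244 + (2*(-2)²*(1 - 2))/2265 = 4813*(1/3244) + (2*4*(-1))*(1/2265) = 4813/3244 - 8*1/2265 = 4813/3244 - 8/2265 = 10875493/7347660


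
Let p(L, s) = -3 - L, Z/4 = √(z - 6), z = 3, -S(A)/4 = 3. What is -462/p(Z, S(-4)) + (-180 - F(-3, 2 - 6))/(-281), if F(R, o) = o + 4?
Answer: 133242/5339 - 616*I*√3/19 ≈ 24.956 - 56.155*I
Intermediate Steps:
S(A) = -12 (S(A) = -4*3 = -12)
F(R, o) = 4 + o
Z = 4*I*√3 (Z = 4*√(3 - 6) = 4*√(-3) = 4*(I*√3) = 4*I*√3 ≈ 6.9282*I)
-462/p(Z, S(-4)) + (-180 - F(-3, 2 - 6))/(-281) = -462/(-3 - 4*I*√3) + (-180 - (4 + (2 - 6)))/(-281) = -462/(-3 - 4*I*√3) + (-180 - (4 - 4))*(-1/281) = -462/(-3 - 4*I*√3) + (-180 - 1*0)*(-1/281) = -462/(-3 - 4*I*√3) + (-180 + 0)*(-1/281) = -462/(-3 - 4*I*√3) - 180*(-1/281) = -462/(-3 - 4*I*√3) + 180/281 = 180/281 - 462/(-3 - 4*I*√3)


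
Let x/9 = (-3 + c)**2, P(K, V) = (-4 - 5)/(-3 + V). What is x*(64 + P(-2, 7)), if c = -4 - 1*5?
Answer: 80028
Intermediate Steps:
c = -9 (c = -4 - 5 = -9)
P(K, V) = -9/(-3 + V)
x = 1296 (x = 9*(-3 - 9)**2 = 9*(-12)**2 = 9*144 = 1296)
x*(64 + P(-2, 7)) = 1296*(64 - 9/(-3 + 7)) = 1296*(64 - 9/4) = 1296*(247/4) = 80028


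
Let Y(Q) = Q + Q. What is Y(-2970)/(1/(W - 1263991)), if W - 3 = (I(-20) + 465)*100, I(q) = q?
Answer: 7243758720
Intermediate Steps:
Y(Q) = 2*Q
W = 44503 (W = 3 + (-20 + 465)*100 = 3 + 445*100 = 3 + 44500 = 44503)
Y(-2970)/(1/(W - 1263991)) = (2*(-2970))/(1/(44503 - 1263991)) = -5940/(1/(-1219488)) = -5940/(-1/1219488) = -5940*(-1219488) = 7243758720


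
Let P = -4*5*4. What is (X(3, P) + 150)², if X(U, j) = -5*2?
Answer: 19600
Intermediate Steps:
P = -80 (P = -20*4 = -80)
X(U, j) = -10
(X(3, P) + 150)² = (-10 + 150)² = 140² = 19600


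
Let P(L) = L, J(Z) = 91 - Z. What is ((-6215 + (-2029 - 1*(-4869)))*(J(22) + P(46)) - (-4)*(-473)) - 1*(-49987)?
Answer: -340030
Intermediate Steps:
((-6215 + (-2029 - 1*(-4869)))*(J(22) + P(46)) - (-4)*(-473)) - 1*(-49987) = ((-6215 + (-2029 - 1*(-4869)))*((91 - 1*22) + 46) - (-4)*(-473)) - 1*(-49987) = ((-6215 + (-2029 + 4869))*((91 - 22) + 46) - 1*1892) + 49987 = ((-6215 + 2840)*(69 + 46) - 1892) + 49987 = (-3375*115 - 1892) + 49987 = (-388125 - 1892) + 49987 = -390017 + 49987 = -340030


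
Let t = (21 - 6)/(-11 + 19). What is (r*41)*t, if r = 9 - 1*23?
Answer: -4305/4 ≈ -1076.3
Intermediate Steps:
r = -14 (r = 9 - 23 = -14)
t = 15/8 ≈ 1.8750
(r*41)*t = -14*41*(15/8) = -574*15/8 = -4305/4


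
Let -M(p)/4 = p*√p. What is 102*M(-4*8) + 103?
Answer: 103 + 52224*I*√2 ≈ 103.0 + 73856.0*I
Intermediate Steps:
M(p) = -4*p^(3/2) (M(p) = -4*p*√p = -4*p^(3/2))
102*M(-4*8) + 103 = 102*(-4*(-128*I*√2)) + 103 = 102*(-(-512)*I*√2) + 103 = 102*(512*I*√2) + 103 = 52224*I*√2 + 103 = 103 + 52224*I*√2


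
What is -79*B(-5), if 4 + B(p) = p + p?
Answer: 1106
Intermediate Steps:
B(p) = -4 + 2*p (B(p) = -4 + (p + p) = -4 + 2*p)
-79*B(-5) = -79*(-4 + 2*(-5)) = -79*(-4 - 10) = -79*(-14) = 1106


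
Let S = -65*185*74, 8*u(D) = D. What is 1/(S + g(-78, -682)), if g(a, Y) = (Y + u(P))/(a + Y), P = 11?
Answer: -1216/1082056511 ≈ -1.1238e-6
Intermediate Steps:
u(D) = D/8
S = -889850 (S = -12025*74 = -889850)
g(a, Y) = (11/8 + Y)/(Y + a) (g(a, Y) = (Y + (1/8)*11)/(a + Y) = (Y + 11/8)/(Y + a) = (11/8 + Y)/(Y + a))
1/(S + g(-78, -682)) = 1/(-889850 + (11/8 - 682)/(-682 - 78)) = 1/(-889850 - 5445/8/(-760)) = 1/(-889850 - 1/760*(-5445/8)) = 1/(-889850 + 1089/1216) = 1/(-1082056511/1216) = -1216/1082056511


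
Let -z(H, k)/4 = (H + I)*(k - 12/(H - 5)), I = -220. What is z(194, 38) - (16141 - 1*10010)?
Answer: -137693/63 ≈ -2185.6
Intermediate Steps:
z(H, k) = -4*(-220 + H)*(k - 12/(-5 + H)) (z(H, k) = -4*(H - 220)*(k - 12/(H - 5)) = -4*(-220 + H)*(k - 12/(-5 + H)))
z(194, 38) - (16141 - 1*10010) = 4*(-2640 - 1100*38 + 12*194 - 1*38*194² + 225*194*38)/(-5 + 194) - (16141 - 1*10010) = 4*(-2640 - 41800 + 2328 - 1*38*37636 + 1658700)/189 - (16141 - 10010) = 4*(1/189)*(-2640 - 41800 + 2328 - 1430168 + 1658700) - 1*6131 = 4*(1/189)*186420 - 6131 = 248560/63 - 6131 = -137693/63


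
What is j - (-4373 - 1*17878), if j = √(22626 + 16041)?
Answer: 22251 + √38667 ≈ 22448.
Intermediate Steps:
j = √38667 ≈ 196.64
j - (-4373 - 1*17878) = √38667 - (-4373 - 1*17878) = √38667 - (-4373 - 17878) = √38667 - 1*(-22251) = √38667 + 22251 = 22251 + √38667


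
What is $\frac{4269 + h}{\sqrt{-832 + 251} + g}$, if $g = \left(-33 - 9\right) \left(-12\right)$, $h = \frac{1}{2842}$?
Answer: $\frac{436769964}{51683191} - \frac{12132499 i \sqrt{581}}{723564674} \approx 8.4509 - 0.40417 i$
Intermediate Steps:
$h = \frac{1}{2842} \approx 0.00035186$
$g = 504$ ($g = \left(-42\right) \left(-12\right) = 504$)
$\frac{4269 + h}{\sqrt{-832 + 251} + g} = \frac{4269 + \frac{1}{2842}}{\sqrt{-832 + 251} + 504} = \frac{12132499}{2842 \left(\sqrt{-581} + 504\right)} = \frac{12132499}{2842 \left(i \sqrt{581} + 504\right)} = \frac{12132499}{2842 \left(504 + i \sqrt{581}\right)}$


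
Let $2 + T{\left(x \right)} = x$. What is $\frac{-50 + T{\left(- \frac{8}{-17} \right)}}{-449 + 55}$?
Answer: $\frac{438}{3349} \approx 0.13079$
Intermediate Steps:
$T{\left(x \right)} = -2 + x$
$\frac{-50 + T{\left(- \frac{8}{-17} \right)}}{-449 + 55} = \frac{-50 - \left(2 + \frac{8}{-17}\right)}{-449 + 55} = \frac{-50 - \frac{26}{17}}{-394} = \left(-50 + \left(-2 + \frac{8}{17}\right)\right) \left(- \frac{1}{394}\right) = \left(-50 - \frac{26}{17}\right) \left(- \frac{1}{394}\right) = \left(- \frac{876}{17}\right) \left(- \frac{1}{394}\right) = \frac{438}{3349}$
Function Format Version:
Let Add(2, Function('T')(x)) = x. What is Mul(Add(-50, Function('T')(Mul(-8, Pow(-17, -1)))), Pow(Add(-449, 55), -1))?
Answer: Rational(438, 3349) ≈ 0.13079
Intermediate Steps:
Function('T')(x) = Add(-2, x)
Mul(Add(-50, Function('T')(Mul(-8, Pow(-17, -1)))), Pow(Add(-449, 55), -1)) = Mul(Add(-50, Add(-2, Mul(-8, Pow(-17, -1)))), Pow(Add(-449, 55), -1)) = Mul(Add(-50, Add(-2, Mul(-8, Rational(-1, 17)))), Pow(-394, -1)) = Mul(Add(-50, Add(-2, Rational(8, 17))), Rational(-1, 394)) = Mul(Add(-50, Rational(-26, 17)), Rational(-1, 394)) = Mul(Rational(-876, 17), Rational(-1, 394)) = Rational(438, 3349)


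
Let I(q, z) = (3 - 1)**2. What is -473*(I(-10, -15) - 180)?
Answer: 83248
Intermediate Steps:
I(q, z) = 4 (I(q, z) = 2**2 = 4)
-473*(I(-10, -15) - 180) = -473*(4 - 180) = -473*(-176) = 83248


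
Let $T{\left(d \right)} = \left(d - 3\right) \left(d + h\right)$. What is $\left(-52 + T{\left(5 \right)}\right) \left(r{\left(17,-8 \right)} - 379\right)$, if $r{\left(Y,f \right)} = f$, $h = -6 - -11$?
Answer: $12384$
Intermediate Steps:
$h = 5$ ($h = -6 + 11 = 5$)
$T{\left(d \right)} = \left(-3 + d\right) \left(5 + d\right)$ ($T{\left(d \right)} = \left(d - 3\right) \left(d + 5\right) = \left(-3 + d\right) \left(5 + d\right)$)
$\left(-52 + T{\left(5 \right)}\right) \left(r{\left(17,-8 \right)} - 379\right) = \left(-52 + \left(-15 + 5^{2} + 2 \cdot 5\right)\right) \left(-8 - 379\right) = \left(-52 + \left(-15 + 25 + 10\right)\right) \left(-387\right) = \left(-52 + 20\right) \left(-387\right) = \left(-32\right) \left(-387\right) = 12384$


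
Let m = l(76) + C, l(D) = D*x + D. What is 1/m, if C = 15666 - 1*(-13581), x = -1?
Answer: 1/29247 ≈ 3.4192e-5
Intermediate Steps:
l(D) = 0 (l(D) = D*(-1) + D = -D + D = 0)
C = 29247 (C = 15666 + 13581 = 29247)
m = 29247 (m = 0 + 29247 = 29247)
1/m = 1/29247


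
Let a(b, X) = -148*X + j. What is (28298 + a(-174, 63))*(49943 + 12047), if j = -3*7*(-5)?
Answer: 1182707210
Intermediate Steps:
j = 105 (j = -21*(-5) = 105)
a(b, X) = 105 - 148*X (a(b, X) = -148*X + 105 = 105 - 148*X)
(28298 + a(-174, 63))*(49943 + 12047) = (28298 + (105 - 148*63))*(49943 + 12047) = (28298 + (105 - 9324))*61990 = (28298 - 9219)*61990 = 19079*61990 = 1182707210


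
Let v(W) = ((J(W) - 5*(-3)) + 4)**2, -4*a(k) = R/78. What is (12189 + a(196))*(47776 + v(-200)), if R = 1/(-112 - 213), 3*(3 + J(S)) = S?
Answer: 70000091142236/114075 ≈ 6.1363e+8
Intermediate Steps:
J(S) = -3 + S/3
R = -1/325 (R = 1/(-325) = -1/325 ≈ -0.0030769)
a(k) = 1/101400 (a(k) = -(-1)/(1300*78) = -1/4*(-1/25350) = 1/101400)
v(W) = (16 + W/3)**2 (v(W) = (((-3 + W/3) - 5*(-3)) + 4)**2 = (((-3 + W/3) + 15) + 4)**2 = ((12 + W/3) + 4)**2 = (16 + W/3)**2)
(12189 + a(196))*(47776 + v(-200)) = (12189 + 1/101400)*(47776 + (48 - 200)**2/9) = 1235964601*(47776 + (1/9)*(-152)**2)/101400 = 1235964601*(47776 + (1/9)*23104)/101400 = 1235964601*(47776 + 23104/9)/101400 = (1235964601/101400)*(453088/9) = 70000091142236/114075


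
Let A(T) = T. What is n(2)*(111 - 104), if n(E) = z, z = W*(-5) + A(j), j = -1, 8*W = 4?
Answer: -49/2 ≈ -24.500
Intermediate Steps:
W = ½ (W = (⅛)*4 = ½ ≈ 0.50000)
z = -7/2 (z = (½)*(-5) - 1 = -5/2 - 1 = -7/2 ≈ -3.5000)
n(E) = -7/2
n(2)*(111 - 104) = -7*(111 - 104)/2 = -7/2*7 = -49/2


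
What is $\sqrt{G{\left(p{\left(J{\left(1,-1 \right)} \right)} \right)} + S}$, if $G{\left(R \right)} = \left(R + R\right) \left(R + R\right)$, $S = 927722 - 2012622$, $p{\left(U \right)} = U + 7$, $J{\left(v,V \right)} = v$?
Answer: $66 i \sqrt{249} \approx 1041.5 i$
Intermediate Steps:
$p{\left(U \right)} = 7 + U$
$S = -1084900$ ($S = 927722 - 2012622 = -1084900$)
$G{\left(R \right)} = 4 R^{2}$ ($G{\left(R \right)} = 2 R 2 R = 4 R^{2}$)
$\sqrt{G{\left(p{\left(J{\left(1,-1 \right)} \right)} \right)} + S} = \sqrt{4 \left(7 + 1\right)^{2} - 1084900} = \sqrt{4 \cdot 8^{2} - 1084900} = \sqrt{4 \cdot 64 - 1084900} = \sqrt{256 - 1084900} = \sqrt{-1084644} = 66 i \sqrt{249}$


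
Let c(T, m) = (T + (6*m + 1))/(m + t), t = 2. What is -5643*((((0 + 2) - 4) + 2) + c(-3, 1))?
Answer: -7524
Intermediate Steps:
c(T, m) = (1 + T + 6*m)/(2 + m) (c(T, m) = (T + (6*m + 1))/(m + 2) = (T + (1 + 6*m))/(2 + m) = (1 + T + 6*m)/(2 + m))
-5643*((((0 + 2) - 4) + 2) + c(-3, 1)) = -5643*((((0 + 2) - 4) + 2) + (1 - 3 + 6*1)/(2 + 1)) = -5643*(((2 - 4) + 2) + (1 - 3 + 6)/3) = -5643*((-2 + 2) + (1/3)*4) = -5643*(0 + 4/3) = -5643*4/3 = -7524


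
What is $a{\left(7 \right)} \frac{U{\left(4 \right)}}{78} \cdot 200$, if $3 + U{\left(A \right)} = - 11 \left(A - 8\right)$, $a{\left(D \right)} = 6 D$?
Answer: $\frac{57400}{13} \approx 4415.4$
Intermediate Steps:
$U{\left(A \right)} = 85 - 11 A$ ($U{\left(A \right)} = -3 - 11 \left(A - 8\right) = -3 - 11 \left(-8 + A\right) = -3 - \left(-88 + 11 A\right) = 85 - 11 A$)
$a{\left(7 \right)} \frac{U{\left(4 \right)}}{78} \cdot 200 = 6 \cdot 7 \frac{85 - 44}{78} \cdot 200 = 42 \left(85 - 44\right) \frac{1}{78} \cdot 200 = 42 \cdot 41 \cdot \frac{1}{78} \cdot 200 = 42 \cdot \frac{41}{78} \cdot 200 = \frac{287}{13} \cdot 200 = \frac{57400}{13}$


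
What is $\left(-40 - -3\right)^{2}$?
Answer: $1369$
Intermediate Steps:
$\left(-40 - -3\right)^{2} = \left(-40 + \left(-3 + 6\right)\right)^{2} = \left(-40 + 3\right)^{2} = \left(-37\right)^{2} = 1369$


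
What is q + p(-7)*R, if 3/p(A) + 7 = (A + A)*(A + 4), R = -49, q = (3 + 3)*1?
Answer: 9/5 ≈ 1.8000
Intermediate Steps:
q = 6 (q = 6*1 = 6)
p(A) = 3/(-7 + 2*A*(4 + A)) (p(A) = 3/(-7 + (A + A)*(A + 4)) = 3/(-7 + (2*A)*(4 + A)) = 3/(-7 + 2*A*(4 + A)))
q + p(-7)*R = 6 + (3/(-7 + 2*(-7)**2 + 8*(-7)))*(-49) = 6 + (3/(-7 + 2*49 - 56))*(-49) = 6 + (3/(-7 + 98 - 56))*(-49) = 6 + (3/35)*(-49) = 6 - 21/5 = 9/5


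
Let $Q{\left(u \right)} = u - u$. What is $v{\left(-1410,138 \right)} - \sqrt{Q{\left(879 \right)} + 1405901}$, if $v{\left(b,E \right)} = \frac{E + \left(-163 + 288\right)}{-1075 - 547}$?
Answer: $- \frac{263}{1622} - \sqrt{1405901} \approx -1185.9$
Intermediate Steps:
$Q{\left(u \right)} = 0$
$v{\left(b,E \right)} = - \frac{125}{1622} - \frac{E}{1622}$ ($v{\left(b,E \right)} = \frac{E + 125}{-1622} = \left(125 + E\right) \left(- \frac{1}{1622}\right) = - \frac{125}{1622} - \frac{E}{1622}$)
$v{\left(-1410,138 \right)} - \sqrt{Q{\left(879 \right)} + 1405901} = \left(- \frac{125}{1622} - \frac{69}{811}\right) - \sqrt{0 + 1405901} = \left(- \frac{125}{1622} - \frac{69}{811}\right) - \sqrt{1405901} = - \frac{263}{1622} - \sqrt{1405901}$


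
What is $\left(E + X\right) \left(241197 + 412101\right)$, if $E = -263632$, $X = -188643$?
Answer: $-295470352950$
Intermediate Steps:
$\left(E + X\right) \left(241197 + 412101\right) = \left(-263632 - 188643\right) \left(241197 + 412101\right) = \left(-452275\right) 653298 = -295470352950$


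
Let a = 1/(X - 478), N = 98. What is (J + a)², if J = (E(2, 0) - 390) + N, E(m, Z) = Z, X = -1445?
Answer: 315301341289/3697929 ≈ 85264.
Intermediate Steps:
J = -292 (J = (0 - 390) + 98 = -390 + 98 = -292)
a = -1/1923 (a = 1/(-1445 - 478) = 1/(-1923) = -1/1923 ≈ -0.00052002)
(J + a)² = (-292 - 1/1923)² = (-561517/1923)² = 315301341289/3697929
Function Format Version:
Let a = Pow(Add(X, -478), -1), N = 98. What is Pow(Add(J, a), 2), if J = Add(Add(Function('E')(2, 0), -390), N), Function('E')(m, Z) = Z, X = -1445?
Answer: Rational(315301341289, 3697929) ≈ 85264.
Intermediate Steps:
J = -292 (J = Add(Add(0, -390), 98) = Add(-390, 98) = -292)
a = Rational(-1, 1923) (a = Pow(Add(-1445, -478), -1) = Pow(-1923, -1) = Rational(-1, 1923) ≈ -0.00052002)
Pow(Add(J, a), 2) = Pow(Add(-292, Rational(-1, 1923)), 2) = Pow(Rational(-561517, 1923), 2) = Rational(315301341289, 3697929)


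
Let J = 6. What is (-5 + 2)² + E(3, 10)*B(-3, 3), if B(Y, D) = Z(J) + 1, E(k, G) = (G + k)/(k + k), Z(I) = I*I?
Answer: 535/6 ≈ 89.167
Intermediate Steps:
Z(I) = I²
E(k, G) = (G + k)/(2*k) (E(k, G) = (G + k)/((2*k)) = (G + k)*(1/(2*k)) = (G + k)/(2*k))
B(Y, D) = 37 (B(Y, D) = 6² + 1 = 36 + 1 = 37)
(-5 + 2)² + E(3, 10)*B(-3, 3) = (-5 + 2)² + ((½)*(10 + 3)/3)*37 = (-3)² + ((½)*(⅓)*13)*37 = 9 + (13/6)*37 = 9 + 481/6 = 535/6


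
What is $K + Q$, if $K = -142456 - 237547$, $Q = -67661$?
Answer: $-447664$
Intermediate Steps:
$K = -380003$
$K + Q = -380003 - 67661 = -447664$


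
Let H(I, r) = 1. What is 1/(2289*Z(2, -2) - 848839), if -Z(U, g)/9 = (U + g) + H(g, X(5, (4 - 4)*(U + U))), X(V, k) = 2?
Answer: -1/869440 ≈ -1.1502e-6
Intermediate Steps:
Z(U, g) = -9 - 9*U - 9*g (Z(U, g) = -9*((U + g) + 1) = -9*(1 + U + g) = -9 - 9*U - 9*g)
1/(2289*Z(2, -2) - 848839) = 1/(2289*(-9 - 9*2 - 9*(-2)) - 848839) = 1/(2289*(-9 - 18 + 18) - 848839) = 1/(2289*(-9) - 848839) = 1/(-20601 - 848839) = 1/(-869440) = -1/869440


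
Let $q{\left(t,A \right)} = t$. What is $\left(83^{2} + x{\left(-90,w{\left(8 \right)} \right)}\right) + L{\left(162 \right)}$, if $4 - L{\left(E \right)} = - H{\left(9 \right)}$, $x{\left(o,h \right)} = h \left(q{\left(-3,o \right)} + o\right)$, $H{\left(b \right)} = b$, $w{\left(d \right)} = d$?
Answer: $6158$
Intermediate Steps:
$x{\left(o,h \right)} = h \left(-3 + o\right)$
$L{\left(E \right)} = 13$ ($L{\left(E \right)} = 4 - \left(-1\right) 9 = 4 - -9 = 4 + 9 = 13$)
$\left(83^{2} + x{\left(-90,w{\left(8 \right)} \right)}\right) + L{\left(162 \right)} = \left(83^{2} + 8 \left(-3 - 90\right)\right) + 13 = \left(6889 + 8 \left(-93\right)\right) + 13 = \left(6889 - 744\right) + 13 = 6145 + 13 = 6158$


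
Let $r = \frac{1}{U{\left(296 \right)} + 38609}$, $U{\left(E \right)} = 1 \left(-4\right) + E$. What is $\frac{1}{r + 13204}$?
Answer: $\frac{38901}{513648805} \approx 7.5735 \cdot 10^{-5}$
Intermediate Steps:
$U{\left(E \right)} = -4 + E$
$r = \frac{1}{38901}$ ($r = \frac{1}{\left(-4 + 296\right) + 38609} = \frac{1}{292 + 38609} = \frac{1}{38901} \approx 2.5706 \cdot 10^{-5}$)
$\frac{1}{r + 13204} = \frac{1}{\frac{1}{38901} + 13204} = \frac{1}{\frac{513648805}{38901}} = \frac{38901}{513648805}$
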